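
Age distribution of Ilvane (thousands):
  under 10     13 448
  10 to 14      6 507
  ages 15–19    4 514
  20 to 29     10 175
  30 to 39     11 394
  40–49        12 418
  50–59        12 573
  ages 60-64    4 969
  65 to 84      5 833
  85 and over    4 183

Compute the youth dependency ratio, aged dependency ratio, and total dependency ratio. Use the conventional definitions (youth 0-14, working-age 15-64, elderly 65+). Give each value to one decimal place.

0–14: 13 448 + 6 507 = 19 955
15–64: 4 514 + 10 175 + 11 394 + 12 418 + 12 573 + 4 969 = 56 043
65+: 5 833 + 4 183 = 10 016
Youth dependency ratio = 19 955 / 56 043 × 100 = 35.6
Old-age dependency ratio = 10 016 / 56 043 × 100 = 17.9
Total dependency ratio = (19 955 + 10 016) / 56 043 × 100 = 29 971 / 56 043 × 100 = 53.5

Youth dependency ratio: 35.6
Old-age dependency ratio: 17.9
Total dependency ratio: 53.5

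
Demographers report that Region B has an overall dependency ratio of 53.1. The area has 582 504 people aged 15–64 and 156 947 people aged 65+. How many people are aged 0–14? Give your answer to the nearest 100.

Total dependency ratio = (youth + elderly) / working-age × 100
53.1 = (Y + 156 947) / 582 504 × 100
⇒ 152 400

Aged 0–14: 152 400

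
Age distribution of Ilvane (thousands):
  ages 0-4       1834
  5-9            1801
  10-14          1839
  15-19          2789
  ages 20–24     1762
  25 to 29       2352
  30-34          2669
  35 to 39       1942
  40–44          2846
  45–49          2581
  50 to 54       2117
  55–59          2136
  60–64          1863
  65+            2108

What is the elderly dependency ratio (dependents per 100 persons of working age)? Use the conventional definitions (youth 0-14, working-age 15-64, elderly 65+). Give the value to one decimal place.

Old-age dependency ratio: 9.1

0–14: 1834 + 1801 + 1839 = 5474
15–64: 2789 + 1762 + 2352 + 2669 + 1942 + 2846 + 2581 + 2117 + 2136 + 1863 = 23057
65+: 2108
Old-age dependency ratio = 2108 / 23057 × 100 = 9.1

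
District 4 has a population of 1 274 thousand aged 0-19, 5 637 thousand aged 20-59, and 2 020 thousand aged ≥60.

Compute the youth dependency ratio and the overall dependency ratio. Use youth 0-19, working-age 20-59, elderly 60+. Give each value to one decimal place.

Youth dependency ratio = 1 274 / 5 637 × 100 = 22.6
Total dependency ratio = (1 274 + 2 020) / 5 637 × 100 = 3 294 / 5 637 × 100 = 58.4

Youth dependency ratio: 22.6
Total dependency ratio: 58.4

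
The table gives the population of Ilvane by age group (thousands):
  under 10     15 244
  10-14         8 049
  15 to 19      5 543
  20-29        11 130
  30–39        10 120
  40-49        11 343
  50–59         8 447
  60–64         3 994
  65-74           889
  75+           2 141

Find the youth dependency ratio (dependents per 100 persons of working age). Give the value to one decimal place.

0–14: 15 244 + 8 049 = 23 293
15–64: 5 543 + 11 130 + 10 120 + 11 343 + 8 447 + 3 994 = 50 577
65+: 889 + 2 141 = 3 030
Youth dependency ratio = 23 293 / 50 577 × 100 = 46.1

Youth dependency ratio: 46.1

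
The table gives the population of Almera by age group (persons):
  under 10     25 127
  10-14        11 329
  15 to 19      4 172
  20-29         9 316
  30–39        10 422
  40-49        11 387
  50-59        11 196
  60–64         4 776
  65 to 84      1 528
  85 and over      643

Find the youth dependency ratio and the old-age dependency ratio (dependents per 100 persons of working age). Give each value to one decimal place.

0–14: 25 127 + 11 329 = 36 456
15–64: 4 172 + 9 316 + 10 422 + 11 387 + 11 196 + 4 776 = 51 269
65+: 1 528 + 643 = 2 171
Youth dependency ratio = 36 456 / 51 269 × 100 = 71.1
Old-age dependency ratio = 2 171 / 51 269 × 100 = 4.2

Youth dependency ratio: 71.1
Old-age dependency ratio: 4.2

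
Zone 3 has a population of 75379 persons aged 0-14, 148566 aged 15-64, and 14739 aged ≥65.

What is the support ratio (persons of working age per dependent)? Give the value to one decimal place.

Support ratio = 148566 / (75379 + 14739) = 148566 / 90118 = 1.6

Support ratio: 1.6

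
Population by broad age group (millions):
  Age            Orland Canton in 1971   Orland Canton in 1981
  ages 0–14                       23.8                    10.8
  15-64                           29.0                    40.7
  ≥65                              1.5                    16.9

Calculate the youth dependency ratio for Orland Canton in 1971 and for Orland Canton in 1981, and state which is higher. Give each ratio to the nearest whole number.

Orland Canton in 1971: 82
Orland Canton in 1981: 27
Higher: Orland Canton in 1971

Orland Canton in 1971: 23.8 / 29.0 × 100 = 82
Orland Canton in 1981: 10.8 / 40.7 × 100 = 27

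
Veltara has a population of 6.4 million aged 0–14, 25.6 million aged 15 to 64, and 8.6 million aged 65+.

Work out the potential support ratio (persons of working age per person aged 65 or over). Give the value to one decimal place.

Potential support ratio = 25.6 / 8.6 = 3.0

Potential support ratio: 3.0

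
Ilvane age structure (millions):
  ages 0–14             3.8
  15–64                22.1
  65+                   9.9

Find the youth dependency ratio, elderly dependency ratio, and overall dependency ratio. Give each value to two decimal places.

Youth dependency ratio: 17.19
Old-age dependency ratio: 44.80
Total dependency ratio: 61.99

Youth dependency ratio = 3.8 / 22.1 × 100 = 17.19
Old-age dependency ratio = 9.9 / 22.1 × 100 = 44.80
Total dependency ratio = (3.8 + 9.9) / 22.1 × 100 = 13.7 / 22.1 × 100 = 61.99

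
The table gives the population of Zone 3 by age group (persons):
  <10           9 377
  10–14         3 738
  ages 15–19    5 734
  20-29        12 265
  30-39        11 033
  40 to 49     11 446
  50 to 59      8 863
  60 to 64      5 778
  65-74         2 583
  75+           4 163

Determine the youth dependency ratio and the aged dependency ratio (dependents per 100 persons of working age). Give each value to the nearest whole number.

0–14: 9 377 + 3 738 = 13 115
15–64: 5 734 + 12 265 + 11 033 + 11 446 + 8 863 + 5 778 = 55 119
65+: 2 583 + 4 163 = 6 746
Youth dependency ratio = 13 115 / 55 119 × 100 = 24
Old-age dependency ratio = 6 746 / 55 119 × 100 = 12

Youth dependency ratio: 24
Old-age dependency ratio: 12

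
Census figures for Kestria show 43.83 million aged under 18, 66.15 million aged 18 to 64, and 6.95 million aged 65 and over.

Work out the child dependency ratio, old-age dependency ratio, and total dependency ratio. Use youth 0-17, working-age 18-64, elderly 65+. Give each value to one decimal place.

Youth dependency ratio = 43.83 / 66.15 × 100 = 66.3
Old-age dependency ratio = 6.95 / 66.15 × 100 = 10.5
Total dependency ratio = (43.83 + 6.95) / 66.15 × 100 = 50.78 / 66.15 × 100 = 76.8

Youth dependency ratio: 66.3
Old-age dependency ratio: 10.5
Total dependency ratio: 76.8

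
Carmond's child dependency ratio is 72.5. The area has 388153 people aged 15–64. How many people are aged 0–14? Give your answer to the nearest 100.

Youth dependency ratio = youth / working-age × 100
72.5 = Y / 388153 × 100
⇒ 281400

Aged 0–14: 281400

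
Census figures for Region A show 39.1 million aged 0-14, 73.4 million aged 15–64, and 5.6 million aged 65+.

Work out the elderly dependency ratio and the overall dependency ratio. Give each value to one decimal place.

Old-age dependency ratio: 7.6
Total dependency ratio: 60.9

Old-age dependency ratio = 5.6 / 73.4 × 100 = 7.6
Total dependency ratio = (39.1 + 5.6) / 73.4 × 100 = 44.7 / 73.4 × 100 = 60.9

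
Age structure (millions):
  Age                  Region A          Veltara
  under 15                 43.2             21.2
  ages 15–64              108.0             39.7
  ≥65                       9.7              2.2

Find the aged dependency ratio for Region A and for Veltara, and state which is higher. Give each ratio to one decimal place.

Region A: 9.7 / 108.0 × 100 = 9.0
Veltara: 2.2 / 39.7 × 100 = 5.5

Region A: 9.0
Veltara: 5.5
Higher: Region A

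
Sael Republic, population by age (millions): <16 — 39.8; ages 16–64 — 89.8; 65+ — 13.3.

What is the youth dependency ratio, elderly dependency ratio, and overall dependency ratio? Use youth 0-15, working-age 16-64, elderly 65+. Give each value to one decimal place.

Youth dependency ratio = 39.8 / 89.8 × 100 = 44.3
Old-age dependency ratio = 13.3 / 89.8 × 100 = 14.8
Total dependency ratio = (39.8 + 13.3) / 89.8 × 100 = 53.1 / 89.8 × 100 = 59.1

Youth dependency ratio: 44.3
Old-age dependency ratio: 14.8
Total dependency ratio: 59.1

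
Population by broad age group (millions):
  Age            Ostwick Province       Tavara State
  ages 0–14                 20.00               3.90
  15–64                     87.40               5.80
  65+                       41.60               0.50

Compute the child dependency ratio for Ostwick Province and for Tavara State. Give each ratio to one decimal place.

Ostwick Province: 20.00 / 87.40 × 100 = 22.9
Tavara State: 3.90 / 5.80 × 100 = 67.2

Ostwick Province: 22.9
Tavara State: 67.2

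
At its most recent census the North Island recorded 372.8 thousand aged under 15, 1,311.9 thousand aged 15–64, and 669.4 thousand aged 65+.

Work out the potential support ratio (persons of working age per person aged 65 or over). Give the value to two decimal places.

Potential support ratio: 1.96

Potential support ratio = 1,311.9 / 669.4 = 1.96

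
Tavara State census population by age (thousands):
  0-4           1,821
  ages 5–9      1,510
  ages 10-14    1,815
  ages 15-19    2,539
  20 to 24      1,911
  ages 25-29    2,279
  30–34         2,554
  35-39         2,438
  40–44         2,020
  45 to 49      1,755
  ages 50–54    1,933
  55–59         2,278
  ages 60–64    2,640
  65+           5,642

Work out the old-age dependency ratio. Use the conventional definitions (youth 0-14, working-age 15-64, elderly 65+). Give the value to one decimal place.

Old-age dependency ratio: 25.2

0–14: 1,821 + 1,510 + 1,815 = 5,146
15–64: 2,539 + 1,911 + 2,279 + 2,554 + 2,438 + 2,020 + 1,755 + 1,933 + 2,278 + 2,640 = 22,347
65+: 5,642
Old-age dependency ratio = 5,642 / 22,347 × 100 = 25.2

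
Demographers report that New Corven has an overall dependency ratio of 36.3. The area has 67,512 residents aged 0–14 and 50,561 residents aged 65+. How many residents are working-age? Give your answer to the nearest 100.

Total dependency ratio = (youth + elderly) / working-age × 100
36.3 = (67,512 + 50,561) / W × 100
⇒ 325,300

Working-age: 325,300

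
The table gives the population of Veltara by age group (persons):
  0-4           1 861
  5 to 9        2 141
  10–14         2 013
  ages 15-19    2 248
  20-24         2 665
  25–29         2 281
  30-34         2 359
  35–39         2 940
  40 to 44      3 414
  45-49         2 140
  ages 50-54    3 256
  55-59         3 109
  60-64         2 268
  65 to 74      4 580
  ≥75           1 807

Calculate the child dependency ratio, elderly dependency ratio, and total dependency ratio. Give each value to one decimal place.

0–14: 1 861 + 2 141 + 2 013 = 6 015
15–64: 2 248 + 2 665 + 2 281 + 2 359 + 2 940 + 3 414 + 2 140 + 3 256 + 3 109 + 2 268 = 26 680
65+: 4 580 + 1 807 = 6 387
Youth dependency ratio = 6 015 / 26 680 × 100 = 22.5
Old-age dependency ratio = 6 387 / 26 680 × 100 = 23.9
Total dependency ratio = (6 015 + 6 387) / 26 680 × 100 = 12 402 / 26 680 × 100 = 46.5

Youth dependency ratio: 22.5
Old-age dependency ratio: 23.9
Total dependency ratio: 46.5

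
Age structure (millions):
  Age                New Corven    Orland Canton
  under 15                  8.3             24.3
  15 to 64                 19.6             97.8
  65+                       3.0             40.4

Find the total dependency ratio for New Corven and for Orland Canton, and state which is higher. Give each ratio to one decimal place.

New Corven: 57.7
Orland Canton: 66.2
Higher: Orland Canton

New Corven: (8.3 + 3.0) / 19.6 × 100 = 11.3 / 19.6 × 100 = 57.7
Orland Canton: (24.3 + 40.4) / 97.8 × 100 = 64.7 / 97.8 × 100 = 66.2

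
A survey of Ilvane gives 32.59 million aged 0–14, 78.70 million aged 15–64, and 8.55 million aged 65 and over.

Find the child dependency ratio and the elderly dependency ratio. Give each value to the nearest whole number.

Youth dependency ratio: 41
Old-age dependency ratio: 11

Youth dependency ratio = 32.59 / 78.70 × 100 = 41
Old-age dependency ratio = 8.55 / 78.70 × 100 = 11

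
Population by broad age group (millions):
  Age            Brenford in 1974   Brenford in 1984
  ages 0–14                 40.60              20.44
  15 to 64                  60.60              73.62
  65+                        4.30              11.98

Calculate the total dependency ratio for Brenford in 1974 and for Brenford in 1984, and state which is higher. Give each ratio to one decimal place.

Brenford in 1974: 74.1
Brenford in 1984: 44.0
Higher: Brenford in 1974

Brenford in 1974: (40.60 + 4.30) / 60.60 × 100 = 44.90 / 60.60 × 100 = 74.1
Brenford in 1984: (20.44 + 11.98) / 73.62 × 100 = 32.42 / 73.62 × 100 = 44.0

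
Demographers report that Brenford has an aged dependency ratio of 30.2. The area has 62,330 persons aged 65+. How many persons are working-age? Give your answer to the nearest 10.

Working-age: 206,390

Old-age dependency ratio = elderly / working-age × 100
30.2 = 62,330 / W × 100
⇒ 206,390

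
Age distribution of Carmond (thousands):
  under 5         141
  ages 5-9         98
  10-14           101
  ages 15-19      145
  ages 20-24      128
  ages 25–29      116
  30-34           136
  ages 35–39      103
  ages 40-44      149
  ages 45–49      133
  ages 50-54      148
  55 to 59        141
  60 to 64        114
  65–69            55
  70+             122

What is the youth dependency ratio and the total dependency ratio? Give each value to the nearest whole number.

Youth dependency ratio: 26
Total dependency ratio: 39

0–14: 141 + 98 + 101 = 340
15–64: 145 + 128 + 116 + 136 + 103 + 149 + 133 + 148 + 141 + 114 = 1,313
65+: 55 + 122 = 177
Youth dependency ratio = 340 / 1,313 × 100 = 26
Total dependency ratio = (340 + 177) / 1,313 × 100 = 517 / 1,313 × 100 = 39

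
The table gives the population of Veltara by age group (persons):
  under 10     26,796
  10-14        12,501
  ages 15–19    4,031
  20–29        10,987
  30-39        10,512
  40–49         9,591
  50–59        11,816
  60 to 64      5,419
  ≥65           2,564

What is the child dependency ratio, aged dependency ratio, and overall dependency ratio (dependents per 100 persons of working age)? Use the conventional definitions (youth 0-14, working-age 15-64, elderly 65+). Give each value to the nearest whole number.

Youth dependency ratio: 75
Old-age dependency ratio: 5
Total dependency ratio: 80

0–14: 26,796 + 12,501 = 39,297
15–64: 4,031 + 10,987 + 10,512 + 9,591 + 11,816 + 5,419 = 52,356
65+: 2,564
Youth dependency ratio = 39,297 / 52,356 × 100 = 75
Old-age dependency ratio = 2,564 / 52,356 × 100 = 5
Total dependency ratio = (39,297 + 2,564) / 52,356 × 100 = 41,861 / 52,356 × 100 = 80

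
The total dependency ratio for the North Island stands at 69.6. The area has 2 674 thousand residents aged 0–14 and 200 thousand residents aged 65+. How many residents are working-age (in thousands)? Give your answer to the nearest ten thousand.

Total dependency ratio = (youth + elderly) / working-age × 100
69.6 = (2 674 + 200) / W × 100
⇒ 4 130

Working-age: 4 130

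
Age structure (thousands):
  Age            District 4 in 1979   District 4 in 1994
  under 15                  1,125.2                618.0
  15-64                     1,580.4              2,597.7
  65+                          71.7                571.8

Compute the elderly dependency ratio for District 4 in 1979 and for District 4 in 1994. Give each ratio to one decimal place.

District 4 in 1979: 71.7 / 1,580.4 × 100 = 4.5
District 4 in 1994: 571.8 / 2,597.7 × 100 = 22.0

District 4 in 1979: 4.5
District 4 in 1994: 22.0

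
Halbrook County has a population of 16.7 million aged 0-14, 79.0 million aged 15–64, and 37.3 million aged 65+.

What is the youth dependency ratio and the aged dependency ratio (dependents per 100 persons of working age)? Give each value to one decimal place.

Youth dependency ratio = 16.7 / 79.0 × 100 = 21.1
Old-age dependency ratio = 37.3 / 79.0 × 100 = 47.2

Youth dependency ratio: 21.1
Old-age dependency ratio: 47.2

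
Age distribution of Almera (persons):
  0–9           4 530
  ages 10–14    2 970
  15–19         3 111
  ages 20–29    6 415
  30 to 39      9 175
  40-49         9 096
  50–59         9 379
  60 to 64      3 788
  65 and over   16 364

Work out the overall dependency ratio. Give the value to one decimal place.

Total dependency ratio: 58.3

0–14: 4 530 + 2 970 = 7 500
15–64: 3 111 + 6 415 + 9 175 + 9 096 + 9 379 + 3 788 = 40 964
65+: 16 364
Total dependency ratio = (7 500 + 16 364) / 40 964 × 100 = 23 864 / 40 964 × 100 = 58.3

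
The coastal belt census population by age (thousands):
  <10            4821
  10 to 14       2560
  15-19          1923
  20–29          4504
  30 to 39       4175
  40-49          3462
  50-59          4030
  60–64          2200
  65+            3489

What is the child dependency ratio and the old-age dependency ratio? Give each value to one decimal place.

Youth dependency ratio: 36.4
Old-age dependency ratio: 17.2

0–14: 4821 + 2560 = 7381
15–64: 1923 + 4504 + 4175 + 3462 + 4030 + 2200 = 20294
65+: 3489
Youth dependency ratio = 7381 / 20294 × 100 = 36.4
Old-age dependency ratio = 3489 / 20294 × 100 = 17.2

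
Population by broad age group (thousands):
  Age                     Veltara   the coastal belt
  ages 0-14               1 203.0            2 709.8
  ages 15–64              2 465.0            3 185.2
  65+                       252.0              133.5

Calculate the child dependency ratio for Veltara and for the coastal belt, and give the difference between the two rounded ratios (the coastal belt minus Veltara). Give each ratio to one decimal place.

Veltara: 48.8
the coastal belt: 85.1
Difference: +36.3

Veltara: 1 203.0 / 2 465.0 × 100 = 48.8
the coastal belt: 2 709.8 / 3 185.2 × 100 = 85.1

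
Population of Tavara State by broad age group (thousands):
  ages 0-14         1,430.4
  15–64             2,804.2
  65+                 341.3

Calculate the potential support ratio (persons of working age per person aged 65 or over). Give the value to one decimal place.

Potential support ratio = 2,804.2 / 341.3 = 8.2

Potential support ratio: 8.2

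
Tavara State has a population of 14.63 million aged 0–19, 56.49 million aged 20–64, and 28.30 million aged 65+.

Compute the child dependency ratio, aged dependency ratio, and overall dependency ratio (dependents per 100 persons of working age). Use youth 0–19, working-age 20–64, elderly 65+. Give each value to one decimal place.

Youth dependency ratio = 14.63 / 56.49 × 100 = 25.9
Old-age dependency ratio = 28.30 / 56.49 × 100 = 50.1
Total dependency ratio = (14.63 + 28.30) / 56.49 × 100 = 42.93 / 56.49 × 100 = 76.0

Youth dependency ratio: 25.9
Old-age dependency ratio: 50.1
Total dependency ratio: 76.0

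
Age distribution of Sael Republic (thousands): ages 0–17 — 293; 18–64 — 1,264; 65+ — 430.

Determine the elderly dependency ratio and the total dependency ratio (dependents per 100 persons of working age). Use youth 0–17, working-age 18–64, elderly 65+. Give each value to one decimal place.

Old-age dependency ratio = 430 / 1,264 × 100 = 34.0
Total dependency ratio = (293 + 430) / 1,264 × 100 = 723 / 1,264 × 100 = 57.2

Old-age dependency ratio: 34.0
Total dependency ratio: 57.2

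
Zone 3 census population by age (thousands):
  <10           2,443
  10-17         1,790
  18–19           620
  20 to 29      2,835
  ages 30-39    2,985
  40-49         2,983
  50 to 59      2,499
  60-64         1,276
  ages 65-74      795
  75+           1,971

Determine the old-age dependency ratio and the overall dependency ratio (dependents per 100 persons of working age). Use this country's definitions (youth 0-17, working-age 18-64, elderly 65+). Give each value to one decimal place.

0–17: 2,443 + 1,790 = 4,233
18–64: 620 + 2,835 + 2,985 + 2,983 + 2,499 + 1,276 = 13,198
65+: 795 + 1,971 = 2,766
Old-age dependency ratio = 2,766 / 13,198 × 100 = 21.0
Total dependency ratio = (4,233 + 2,766) / 13,198 × 100 = 6,999 / 13,198 × 100 = 53.0

Old-age dependency ratio: 21.0
Total dependency ratio: 53.0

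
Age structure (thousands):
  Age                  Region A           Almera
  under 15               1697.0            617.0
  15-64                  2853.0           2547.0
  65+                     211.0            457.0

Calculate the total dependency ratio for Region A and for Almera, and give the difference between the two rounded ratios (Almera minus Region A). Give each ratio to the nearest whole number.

Region A: 67
Almera: 42
Difference: -25

Region A: (1697.0 + 211.0) / 2853.0 × 100 = 1908.0 / 2853.0 × 100 = 67
Almera: (617.0 + 457.0) / 2547.0 × 100 = 1074.0 / 2547.0 × 100 = 42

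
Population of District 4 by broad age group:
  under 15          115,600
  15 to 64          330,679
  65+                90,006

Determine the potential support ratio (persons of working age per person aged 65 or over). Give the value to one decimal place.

Potential support ratio: 3.7

Potential support ratio = 330,679 / 90,006 = 3.7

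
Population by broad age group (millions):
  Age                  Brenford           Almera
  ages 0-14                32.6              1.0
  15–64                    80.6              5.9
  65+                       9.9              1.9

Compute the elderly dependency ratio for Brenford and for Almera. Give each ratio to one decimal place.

Brenford: 9.9 / 80.6 × 100 = 12.3
Almera: 1.9 / 5.9 × 100 = 32.2

Brenford: 12.3
Almera: 32.2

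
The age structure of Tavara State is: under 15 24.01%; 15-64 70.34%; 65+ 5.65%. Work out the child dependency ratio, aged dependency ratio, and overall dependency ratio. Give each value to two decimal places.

Youth dependency ratio: 34.13
Old-age dependency ratio: 8.03
Total dependency ratio: 42.17

Youth dependency ratio = 24.01 / 70.34 × 100 = 34.13
Old-age dependency ratio = 5.65 / 70.34 × 100 = 8.03
Total dependency ratio = (24.01 + 5.65) / 70.34 × 100 = 29.66 / 70.34 × 100 = 42.17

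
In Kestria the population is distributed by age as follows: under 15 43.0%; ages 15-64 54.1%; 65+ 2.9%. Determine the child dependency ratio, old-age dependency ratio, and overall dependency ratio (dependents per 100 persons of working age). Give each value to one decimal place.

Youth dependency ratio: 79.5
Old-age dependency ratio: 5.4
Total dependency ratio: 84.8

Youth dependency ratio = 43.0 / 54.1 × 100 = 79.5
Old-age dependency ratio = 2.9 / 54.1 × 100 = 5.4
Total dependency ratio = (43.0 + 2.9) / 54.1 × 100 = 45.9 / 54.1 × 100 = 84.8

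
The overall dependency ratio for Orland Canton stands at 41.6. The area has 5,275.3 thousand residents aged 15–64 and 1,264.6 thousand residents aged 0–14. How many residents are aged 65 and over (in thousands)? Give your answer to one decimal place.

Aged 65 and over: 929.9

Total dependency ratio = (youth + elderly) / working-age × 100
41.6 = (1,264.6 + E) / 5,275.3 × 100
⇒ 929.9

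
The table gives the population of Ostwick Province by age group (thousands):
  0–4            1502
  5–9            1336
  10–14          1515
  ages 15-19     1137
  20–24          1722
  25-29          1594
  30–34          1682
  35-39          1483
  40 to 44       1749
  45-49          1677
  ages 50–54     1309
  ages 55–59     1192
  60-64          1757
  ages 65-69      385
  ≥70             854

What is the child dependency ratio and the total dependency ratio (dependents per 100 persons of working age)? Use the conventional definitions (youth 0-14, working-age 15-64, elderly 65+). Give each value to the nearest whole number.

Youth dependency ratio: 28
Total dependency ratio: 37

0–14: 1502 + 1336 + 1515 = 4353
15–64: 1137 + 1722 + 1594 + 1682 + 1483 + 1749 + 1677 + 1309 + 1192 + 1757 = 15302
65+: 385 + 854 = 1239
Youth dependency ratio = 4353 / 15302 × 100 = 28
Total dependency ratio = (4353 + 1239) / 15302 × 100 = 5592 / 15302 × 100 = 37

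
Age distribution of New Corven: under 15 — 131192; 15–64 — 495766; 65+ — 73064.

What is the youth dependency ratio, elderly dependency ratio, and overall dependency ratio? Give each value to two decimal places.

Youth dependency ratio: 26.46
Old-age dependency ratio: 14.74
Total dependency ratio: 41.20

Youth dependency ratio = 131192 / 495766 × 100 = 26.46
Old-age dependency ratio = 73064 / 495766 × 100 = 14.74
Total dependency ratio = (131192 + 73064) / 495766 × 100 = 204256 / 495766 × 100 = 41.20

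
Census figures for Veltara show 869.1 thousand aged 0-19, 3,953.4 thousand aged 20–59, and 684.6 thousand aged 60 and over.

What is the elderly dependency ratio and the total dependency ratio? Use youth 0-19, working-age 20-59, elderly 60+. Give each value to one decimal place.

Old-age dependency ratio = 684.6 / 3,953.4 × 100 = 17.3
Total dependency ratio = (869.1 + 684.6) / 3,953.4 × 100 = 1,553.7 / 3,953.4 × 100 = 39.3

Old-age dependency ratio: 17.3
Total dependency ratio: 39.3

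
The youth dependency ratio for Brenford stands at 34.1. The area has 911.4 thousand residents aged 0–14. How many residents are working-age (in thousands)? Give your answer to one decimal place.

Working-age: 2 672.7

Youth dependency ratio = youth / working-age × 100
34.1 = 911.4 / W × 100
⇒ 2 672.7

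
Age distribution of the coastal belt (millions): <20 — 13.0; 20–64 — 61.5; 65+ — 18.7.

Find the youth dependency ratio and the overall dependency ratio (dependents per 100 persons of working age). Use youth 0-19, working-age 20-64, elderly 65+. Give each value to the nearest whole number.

Youth dependency ratio = 13.0 / 61.5 × 100 = 21
Total dependency ratio = (13.0 + 18.7) / 61.5 × 100 = 31.7 / 61.5 × 100 = 52

Youth dependency ratio: 21
Total dependency ratio: 52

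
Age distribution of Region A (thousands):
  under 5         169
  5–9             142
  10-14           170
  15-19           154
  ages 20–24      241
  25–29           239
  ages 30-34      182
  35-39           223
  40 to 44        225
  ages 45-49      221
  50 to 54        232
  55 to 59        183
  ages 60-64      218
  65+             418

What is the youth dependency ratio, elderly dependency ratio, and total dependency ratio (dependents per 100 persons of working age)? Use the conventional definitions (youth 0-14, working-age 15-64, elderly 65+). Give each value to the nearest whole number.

0–14: 169 + 142 + 170 = 481
15–64: 154 + 241 + 239 + 182 + 223 + 225 + 221 + 232 + 183 + 218 = 2 118
65+: 418
Youth dependency ratio = 481 / 2 118 × 100 = 23
Old-age dependency ratio = 418 / 2 118 × 100 = 20
Total dependency ratio = (481 + 418) / 2 118 × 100 = 899 / 2 118 × 100 = 42

Youth dependency ratio: 23
Old-age dependency ratio: 20
Total dependency ratio: 42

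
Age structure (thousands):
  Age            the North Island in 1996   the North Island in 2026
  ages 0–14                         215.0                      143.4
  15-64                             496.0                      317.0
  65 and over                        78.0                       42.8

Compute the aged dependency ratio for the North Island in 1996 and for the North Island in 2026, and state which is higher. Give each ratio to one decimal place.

the North Island in 1996: 15.7
the North Island in 2026: 13.5
Higher: the North Island in 1996

the North Island in 1996: 78.0 / 496.0 × 100 = 15.7
the North Island in 2026: 42.8 / 317.0 × 100 = 13.5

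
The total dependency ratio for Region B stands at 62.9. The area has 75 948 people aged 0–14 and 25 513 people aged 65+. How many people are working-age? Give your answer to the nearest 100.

Working-age: 161 300

Total dependency ratio = (youth + elderly) / working-age × 100
62.9 = (75 948 + 25 513) / W × 100
⇒ 161 300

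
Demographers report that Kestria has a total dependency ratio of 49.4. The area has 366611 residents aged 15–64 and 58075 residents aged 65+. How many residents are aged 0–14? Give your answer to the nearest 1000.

Total dependency ratio = (youth + elderly) / working-age × 100
49.4 = (Y + 58075) / 366611 × 100
⇒ 123000

Aged 0–14: 123000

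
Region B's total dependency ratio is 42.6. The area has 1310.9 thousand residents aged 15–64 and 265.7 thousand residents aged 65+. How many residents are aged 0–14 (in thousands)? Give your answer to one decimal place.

Total dependency ratio = (youth + elderly) / working-age × 100
42.6 = (Y + 265.7) / 1310.9 × 100
⇒ 292.7

Aged 0–14: 292.7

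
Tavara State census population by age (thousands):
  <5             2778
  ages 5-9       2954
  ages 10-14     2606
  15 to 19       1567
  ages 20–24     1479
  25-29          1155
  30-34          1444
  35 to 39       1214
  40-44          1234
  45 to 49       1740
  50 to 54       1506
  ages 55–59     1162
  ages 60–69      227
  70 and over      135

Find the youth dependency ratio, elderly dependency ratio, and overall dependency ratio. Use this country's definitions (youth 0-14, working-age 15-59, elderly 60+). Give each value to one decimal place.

0–14: 2778 + 2954 + 2606 = 8338
15–59: 1567 + 1479 + 1155 + 1444 + 1214 + 1234 + 1740 + 1506 + 1162 = 12501
60+: 227 + 135 = 362
Youth dependency ratio = 8338 / 12501 × 100 = 66.7
Old-age dependency ratio = 362 / 12501 × 100 = 2.9
Total dependency ratio = (8338 + 362) / 12501 × 100 = 8700 / 12501 × 100 = 69.6

Youth dependency ratio: 66.7
Old-age dependency ratio: 2.9
Total dependency ratio: 69.6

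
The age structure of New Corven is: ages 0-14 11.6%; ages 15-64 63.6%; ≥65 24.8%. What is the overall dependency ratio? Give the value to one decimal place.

Total dependency ratio: 57.2

Total dependency ratio = (11.6 + 24.8) / 63.6 × 100 = 36.4 / 63.6 × 100 = 57.2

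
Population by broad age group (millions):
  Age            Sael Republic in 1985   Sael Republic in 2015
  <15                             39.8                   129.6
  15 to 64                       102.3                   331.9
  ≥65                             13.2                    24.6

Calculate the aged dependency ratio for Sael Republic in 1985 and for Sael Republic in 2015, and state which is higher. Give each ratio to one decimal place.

Sael Republic in 1985: 12.9
Sael Republic in 2015: 7.4
Higher: Sael Republic in 1985

Sael Republic in 1985: 13.2 / 102.3 × 100 = 12.9
Sael Republic in 2015: 24.6 / 331.9 × 100 = 7.4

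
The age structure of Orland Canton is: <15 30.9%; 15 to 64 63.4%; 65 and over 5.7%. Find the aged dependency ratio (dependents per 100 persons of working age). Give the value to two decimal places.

Old-age dependency ratio: 8.99

Old-age dependency ratio = 5.7 / 63.4 × 100 = 8.99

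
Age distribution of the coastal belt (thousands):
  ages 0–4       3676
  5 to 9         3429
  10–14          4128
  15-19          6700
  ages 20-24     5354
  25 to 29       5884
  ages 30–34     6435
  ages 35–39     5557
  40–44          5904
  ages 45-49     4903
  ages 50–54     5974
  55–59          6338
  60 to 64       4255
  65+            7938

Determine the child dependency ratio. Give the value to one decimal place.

0–14: 3676 + 3429 + 4128 = 11233
15–64: 6700 + 5354 + 5884 + 6435 + 5557 + 5904 + 4903 + 5974 + 6338 + 4255 = 57304
65+: 7938
Youth dependency ratio = 11233 / 57304 × 100 = 19.6

Youth dependency ratio: 19.6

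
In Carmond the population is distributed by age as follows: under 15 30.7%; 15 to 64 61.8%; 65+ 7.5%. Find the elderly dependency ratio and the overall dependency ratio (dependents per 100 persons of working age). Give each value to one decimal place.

Old-age dependency ratio = 7.5 / 61.8 × 100 = 12.1
Total dependency ratio = (30.7 + 7.5) / 61.8 × 100 = 38.2 / 61.8 × 100 = 61.8

Old-age dependency ratio: 12.1
Total dependency ratio: 61.8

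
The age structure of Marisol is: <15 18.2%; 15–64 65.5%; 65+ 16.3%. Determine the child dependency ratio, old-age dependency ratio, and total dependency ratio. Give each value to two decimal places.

Youth dependency ratio: 27.79
Old-age dependency ratio: 24.89
Total dependency ratio: 52.67

Youth dependency ratio = 18.2 / 65.5 × 100 = 27.79
Old-age dependency ratio = 16.3 / 65.5 × 100 = 24.89
Total dependency ratio = (18.2 + 16.3) / 65.5 × 100 = 34.5 / 65.5 × 100 = 52.67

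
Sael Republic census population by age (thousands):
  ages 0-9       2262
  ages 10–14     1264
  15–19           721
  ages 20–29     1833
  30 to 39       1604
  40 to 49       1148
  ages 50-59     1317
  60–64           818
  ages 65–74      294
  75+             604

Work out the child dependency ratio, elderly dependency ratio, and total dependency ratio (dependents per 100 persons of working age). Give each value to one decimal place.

0–14: 2262 + 1264 = 3526
15–64: 721 + 1833 + 1604 + 1148 + 1317 + 818 = 7441
65+: 294 + 604 = 898
Youth dependency ratio = 3526 / 7441 × 100 = 47.4
Old-age dependency ratio = 898 / 7441 × 100 = 12.1
Total dependency ratio = (3526 + 898) / 7441 × 100 = 4424 / 7441 × 100 = 59.5

Youth dependency ratio: 47.4
Old-age dependency ratio: 12.1
Total dependency ratio: 59.5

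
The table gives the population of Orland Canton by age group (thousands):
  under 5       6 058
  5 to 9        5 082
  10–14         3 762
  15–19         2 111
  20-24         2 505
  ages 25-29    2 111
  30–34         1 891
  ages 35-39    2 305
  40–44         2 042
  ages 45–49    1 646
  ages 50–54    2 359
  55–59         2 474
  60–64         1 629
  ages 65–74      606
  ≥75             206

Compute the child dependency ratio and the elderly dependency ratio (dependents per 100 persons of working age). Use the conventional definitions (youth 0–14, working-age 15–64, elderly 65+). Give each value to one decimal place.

0–14: 6 058 + 5 082 + 3 762 = 14 902
15–64: 2 111 + 2 505 + 2 111 + 1 891 + 2 305 + 2 042 + 1 646 + 2 359 + 2 474 + 1 629 = 21 073
65+: 606 + 206 = 812
Youth dependency ratio = 14 902 / 21 073 × 100 = 70.7
Old-age dependency ratio = 812 / 21 073 × 100 = 3.9

Youth dependency ratio: 70.7
Old-age dependency ratio: 3.9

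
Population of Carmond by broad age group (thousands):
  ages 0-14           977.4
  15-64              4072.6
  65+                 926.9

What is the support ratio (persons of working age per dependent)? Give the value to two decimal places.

Support ratio = 4072.6 / (977.4 + 926.9) = 4072.6 / 1904.3 = 2.14

Support ratio: 2.14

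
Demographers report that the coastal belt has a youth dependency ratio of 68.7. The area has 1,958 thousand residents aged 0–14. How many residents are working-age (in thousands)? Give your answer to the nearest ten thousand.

Working-age: 2,850

Youth dependency ratio = youth / working-age × 100
68.7 = 1,958 / W × 100
⇒ 2,850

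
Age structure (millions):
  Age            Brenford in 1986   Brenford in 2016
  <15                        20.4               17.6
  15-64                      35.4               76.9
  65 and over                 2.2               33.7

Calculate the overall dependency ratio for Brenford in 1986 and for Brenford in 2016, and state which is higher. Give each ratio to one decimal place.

Brenford in 1986: 63.8
Brenford in 2016: 66.7
Higher: Brenford in 2016

Brenford in 1986: (20.4 + 2.2) / 35.4 × 100 = 22.6 / 35.4 × 100 = 63.8
Brenford in 2016: (17.6 + 33.7) / 76.9 × 100 = 51.3 / 76.9 × 100 = 66.7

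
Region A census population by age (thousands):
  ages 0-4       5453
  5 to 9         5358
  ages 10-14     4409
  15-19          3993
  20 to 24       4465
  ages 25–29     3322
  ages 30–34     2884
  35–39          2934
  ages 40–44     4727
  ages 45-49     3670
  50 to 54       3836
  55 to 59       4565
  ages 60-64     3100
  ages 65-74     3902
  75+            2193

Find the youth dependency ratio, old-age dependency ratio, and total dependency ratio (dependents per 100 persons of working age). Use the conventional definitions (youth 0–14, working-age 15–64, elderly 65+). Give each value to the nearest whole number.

0–14: 5453 + 5358 + 4409 = 15220
15–64: 3993 + 4465 + 3322 + 2884 + 2934 + 4727 + 3670 + 3836 + 4565 + 3100 = 37496
65+: 3902 + 2193 = 6095
Youth dependency ratio = 15220 / 37496 × 100 = 41
Old-age dependency ratio = 6095 / 37496 × 100 = 16
Total dependency ratio = (15220 + 6095) / 37496 × 100 = 21315 / 37496 × 100 = 57

Youth dependency ratio: 41
Old-age dependency ratio: 16
Total dependency ratio: 57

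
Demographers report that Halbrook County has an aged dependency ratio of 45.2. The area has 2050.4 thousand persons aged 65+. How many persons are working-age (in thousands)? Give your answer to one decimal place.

Working-age: 4536.3

Old-age dependency ratio = elderly / working-age × 100
45.2 = 2050.4 / W × 100
⇒ 4536.3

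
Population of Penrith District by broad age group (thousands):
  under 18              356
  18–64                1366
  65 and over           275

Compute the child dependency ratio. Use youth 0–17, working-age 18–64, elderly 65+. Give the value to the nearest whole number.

Youth dependency ratio = 356 / 1366 × 100 = 26

Youth dependency ratio: 26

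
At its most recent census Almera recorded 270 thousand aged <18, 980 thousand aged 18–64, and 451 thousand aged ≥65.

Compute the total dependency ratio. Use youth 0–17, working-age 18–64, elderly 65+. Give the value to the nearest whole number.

Total dependency ratio = (270 + 451) / 980 × 100 = 721 / 980 × 100 = 74

Total dependency ratio: 74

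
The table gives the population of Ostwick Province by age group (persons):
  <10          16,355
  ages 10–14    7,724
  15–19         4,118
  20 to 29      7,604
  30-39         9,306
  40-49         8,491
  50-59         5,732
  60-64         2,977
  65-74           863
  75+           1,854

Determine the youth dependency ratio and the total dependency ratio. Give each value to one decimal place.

0–14: 16,355 + 7,724 = 24,079
15–64: 4,118 + 7,604 + 9,306 + 8,491 + 5,732 + 2,977 = 38,228
65+: 863 + 1,854 = 2,717
Youth dependency ratio = 24,079 / 38,228 × 100 = 63.0
Total dependency ratio = (24,079 + 2,717) / 38,228 × 100 = 26,796 / 38,228 × 100 = 70.1

Youth dependency ratio: 63.0
Total dependency ratio: 70.1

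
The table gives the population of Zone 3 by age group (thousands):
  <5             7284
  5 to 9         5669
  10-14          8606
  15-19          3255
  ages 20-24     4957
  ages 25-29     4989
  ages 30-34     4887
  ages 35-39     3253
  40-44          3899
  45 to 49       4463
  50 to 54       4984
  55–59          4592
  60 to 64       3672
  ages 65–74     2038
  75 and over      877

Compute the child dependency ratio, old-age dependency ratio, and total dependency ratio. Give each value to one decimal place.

0–14: 7284 + 5669 + 8606 = 21559
15–64: 3255 + 4957 + 4989 + 4887 + 3253 + 3899 + 4463 + 4984 + 4592 + 3672 = 42951
65+: 2038 + 877 = 2915
Youth dependency ratio = 21559 / 42951 × 100 = 50.2
Old-age dependency ratio = 2915 / 42951 × 100 = 6.8
Total dependency ratio = (21559 + 2915) / 42951 × 100 = 24474 / 42951 × 100 = 57.0

Youth dependency ratio: 50.2
Old-age dependency ratio: 6.8
Total dependency ratio: 57.0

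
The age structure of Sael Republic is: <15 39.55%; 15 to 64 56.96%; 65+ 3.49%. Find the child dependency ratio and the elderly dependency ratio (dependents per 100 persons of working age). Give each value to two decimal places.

Youth dependency ratio = 39.55 / 56.96 × 100 = 69.43
Old-age dependency ratio = 3.49 / 56.96 × 100 = 6.13

Youth dependency ratio: 69.43
Old-age dependency ratio: 6.13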